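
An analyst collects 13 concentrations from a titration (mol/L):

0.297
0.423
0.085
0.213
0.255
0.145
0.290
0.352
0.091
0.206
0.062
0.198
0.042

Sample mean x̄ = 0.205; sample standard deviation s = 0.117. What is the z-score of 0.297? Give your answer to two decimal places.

z = (0.297 − 0.205) / 0.117 = 0.79.

0.79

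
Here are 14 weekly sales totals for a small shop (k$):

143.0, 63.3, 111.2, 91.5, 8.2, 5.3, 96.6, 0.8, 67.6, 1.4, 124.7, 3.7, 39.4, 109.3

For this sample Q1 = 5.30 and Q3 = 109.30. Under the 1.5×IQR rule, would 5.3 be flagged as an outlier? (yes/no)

no

IQR = Q3 − Q1 = 109.30 − 5.30 = 104.00.
Lower fence = Q1 − 1.5·IQR = 5.30 − 156.00 = -150.70.
Upper fence = Q3 + 1.5·IQR = 109.30 + 156.00 = 265.30.
5.3 lies within [-150.70, 265.30].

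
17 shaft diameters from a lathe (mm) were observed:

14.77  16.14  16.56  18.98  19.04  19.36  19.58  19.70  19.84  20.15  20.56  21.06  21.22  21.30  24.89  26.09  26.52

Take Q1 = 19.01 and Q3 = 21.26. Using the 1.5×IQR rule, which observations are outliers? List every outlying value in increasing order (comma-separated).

IQR = Q3 − Q1 = 21.26 − 19.01 = 2.25.
Lower fence = Q1 − 1.5·IQR = 19.01 − 3.375 = 15.635.
Upper fence = Q3 + 1.5·IQR = 21.26 + 3.375 = 24.635.
14.77 < 15.635 → outlier.
24.89 > 24.635 → outlier.
26.09 > 24.635 → outlier.
26.52 > 24.635 → outlier.
All remaining values lie within [15.635, 24.635].

14.77, 24.89, 26.09, 26.52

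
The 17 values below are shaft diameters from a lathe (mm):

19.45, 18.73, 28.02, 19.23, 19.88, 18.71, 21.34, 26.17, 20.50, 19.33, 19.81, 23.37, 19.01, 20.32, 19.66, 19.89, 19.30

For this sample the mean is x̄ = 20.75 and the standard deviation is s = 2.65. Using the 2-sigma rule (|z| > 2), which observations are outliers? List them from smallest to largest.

Cutoffs at x̄ ± 2s: 20.75 ± 2·2.65 = [15.45, 26.05].
26.17: z = 2.05, |z| > 2 → outlier.
28.02: z = 2.74, |z| > 2 → outlier.
Every other value lies within [15.45, 26.05].

26.17, 28.02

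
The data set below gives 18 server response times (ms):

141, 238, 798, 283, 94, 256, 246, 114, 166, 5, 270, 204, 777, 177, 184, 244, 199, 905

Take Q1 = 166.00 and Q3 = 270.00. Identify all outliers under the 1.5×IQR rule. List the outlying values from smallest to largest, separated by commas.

IQR = Q3 − Q1 = 270.00 − 166.00 = 104.00.
Lower fence = Q1 − 1.5·IQR = 166.00 − 156.00 = 10.00.
Upper fence = Q3 + 1.5·IQR = 270.00 + 156.00 = 426.00.
5 < 10.00 → outlier.
777 > 426.00 → outlier.
798 > 426.00 → outlier.
905 > 426.00 → outlier.
All remaining values lie within [10.00, 426.00].

5, 777, 798, 905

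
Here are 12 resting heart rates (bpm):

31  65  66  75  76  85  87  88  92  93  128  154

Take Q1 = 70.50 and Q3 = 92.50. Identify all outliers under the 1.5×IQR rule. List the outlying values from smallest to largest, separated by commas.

31, 128, 154

IQR = Q3 − Q1 = 92.50 − 70.50 = 22.00.
Lower fence = Q1 − 1.5·IQR = 70.50 − 33.00 = 37.50.
Upper fence = Q3 + 1.5·IQR = 92.50 + 33.00 = 125.50.
31 < 37.50 → outlier.
128 > 125.50 → outlier.
154 > 125.50 → outlier.
All remaining values lie within [37.50, 125.50].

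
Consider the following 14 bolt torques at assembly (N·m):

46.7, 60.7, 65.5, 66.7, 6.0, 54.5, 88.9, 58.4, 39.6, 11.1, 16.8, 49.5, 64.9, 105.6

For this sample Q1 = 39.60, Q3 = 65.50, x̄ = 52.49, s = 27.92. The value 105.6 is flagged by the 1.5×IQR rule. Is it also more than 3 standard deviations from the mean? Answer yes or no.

z = (105.6 − 52.49) / 27.92 = 1.90.
|z| = 1.90 ≤ 3.

no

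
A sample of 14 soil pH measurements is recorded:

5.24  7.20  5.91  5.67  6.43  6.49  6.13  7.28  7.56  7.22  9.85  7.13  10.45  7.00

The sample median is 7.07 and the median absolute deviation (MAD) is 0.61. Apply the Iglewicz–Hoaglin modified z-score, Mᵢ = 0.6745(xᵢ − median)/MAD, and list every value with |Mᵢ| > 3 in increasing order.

9.85, 10.45

|Mᵢ| > 3 ⇔ |xᵢ − 7.07| > 3·0.61/0.6745 = 2.71.
So outliers lie outside [4.36, 9.78].
9.85: M = 3.07 → outlier.
10.45: M = 3.74 → outlier.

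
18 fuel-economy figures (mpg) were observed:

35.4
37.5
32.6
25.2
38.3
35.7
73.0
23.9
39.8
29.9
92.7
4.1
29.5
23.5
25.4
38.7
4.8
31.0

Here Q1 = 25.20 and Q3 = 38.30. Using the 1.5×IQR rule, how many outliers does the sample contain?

IQR = 13.10; fences at 25.20 − 19.65 = 5.55 and 38.30 + 19.65 = 57.95.
Outside the cutoffs: 4.1, 4.8, 73.0, 92.7.

4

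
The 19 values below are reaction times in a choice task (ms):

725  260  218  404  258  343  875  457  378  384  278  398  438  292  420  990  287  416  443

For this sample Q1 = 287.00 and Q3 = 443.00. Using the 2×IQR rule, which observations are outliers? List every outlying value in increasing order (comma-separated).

IQR = Q3 − Q1 = 443.00 − 287.00 = 156.00.
Lower fence = Q1 − 2·IQR = 287.00 − 312.00 = -25.00.
Upper fence = Q3 + 2·IQR = 443.00 + 312.00 = 755.00.
875 > 755.00 → outlier.
990 > 755.00 → outlier.
All remaining values lie within [-25.00, 755.00].

875, 990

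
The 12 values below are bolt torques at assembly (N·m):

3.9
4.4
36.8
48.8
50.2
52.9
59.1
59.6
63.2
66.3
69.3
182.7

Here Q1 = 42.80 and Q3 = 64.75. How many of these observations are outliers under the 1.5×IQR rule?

3

IQR = 21.95; fences at 42.80 − 32.925 = 9.875 and 64.75 + 32.925 = 97.675.
Outside the cutoffs: 3.9, 4.4, 182.7.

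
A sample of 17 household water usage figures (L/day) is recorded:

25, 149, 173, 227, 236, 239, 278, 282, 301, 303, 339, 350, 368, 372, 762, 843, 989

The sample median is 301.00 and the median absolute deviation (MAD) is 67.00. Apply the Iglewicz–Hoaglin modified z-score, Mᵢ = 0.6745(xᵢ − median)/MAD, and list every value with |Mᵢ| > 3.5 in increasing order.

|Mᵢ| > 3.5 ⇔ |xᵢ − 301.00| > 3.5·67.00/0.6745 = 347.66.
So outliers lie outside [-46.66, 648.66].
762: M = 4.64 → outlier.
843: M = 5.46 → outlier.
989: M = 6.93 → outlier.

762, 843, 989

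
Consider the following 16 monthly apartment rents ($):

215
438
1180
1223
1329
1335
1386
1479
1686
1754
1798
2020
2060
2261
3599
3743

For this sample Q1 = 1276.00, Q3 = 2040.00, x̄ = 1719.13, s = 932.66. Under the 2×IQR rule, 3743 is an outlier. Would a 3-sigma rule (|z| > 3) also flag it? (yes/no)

no

z = (3743 − 1719.13) / 932.66 = 2.17.
|z| = 2.17 ≤ 3.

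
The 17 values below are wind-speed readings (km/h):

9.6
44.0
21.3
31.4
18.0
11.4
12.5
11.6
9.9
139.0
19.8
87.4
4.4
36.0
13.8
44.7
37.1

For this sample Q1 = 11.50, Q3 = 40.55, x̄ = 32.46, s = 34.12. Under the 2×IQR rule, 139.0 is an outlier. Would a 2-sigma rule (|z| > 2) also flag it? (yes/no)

z = (139.0 − 32.46) / 34.12 = 3.12.
|z| = 3.12 > 2.

yes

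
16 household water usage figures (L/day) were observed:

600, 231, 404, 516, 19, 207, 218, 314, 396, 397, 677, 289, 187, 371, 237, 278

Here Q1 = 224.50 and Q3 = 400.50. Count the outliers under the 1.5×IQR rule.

1

IQR = 176.00; fences at 224.50 − 264.00 = -39.50 and 400.50 + 264.00 = 664.50.
Outside the cutoffs: 677.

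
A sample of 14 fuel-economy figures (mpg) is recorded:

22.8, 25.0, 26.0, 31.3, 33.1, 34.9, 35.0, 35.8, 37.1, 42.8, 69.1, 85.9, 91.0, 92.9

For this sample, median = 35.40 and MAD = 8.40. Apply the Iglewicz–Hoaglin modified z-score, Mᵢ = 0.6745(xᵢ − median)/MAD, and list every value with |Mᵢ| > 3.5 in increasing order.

85.9, 91.0, 92.9

|Mᵢ| > 3.5 ⇔ |xᵢ − 35.40| > 3.5·8.40/0.6745 = 43.59.
So outliers lie outside [-8.19, 78.99].
85.9: M = 4.06 → outlier.
91.0: M = 4.46 → outlier.
92.9: M = 4.62 → outlier.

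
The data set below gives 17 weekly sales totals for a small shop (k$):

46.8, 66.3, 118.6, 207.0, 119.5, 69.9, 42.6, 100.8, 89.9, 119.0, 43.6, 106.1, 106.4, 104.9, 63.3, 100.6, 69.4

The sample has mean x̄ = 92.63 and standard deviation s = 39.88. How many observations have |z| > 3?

Cutoffs: x̄ ± 3s = [-27.01, 212.27].
Every value lies within the cutoffs.

0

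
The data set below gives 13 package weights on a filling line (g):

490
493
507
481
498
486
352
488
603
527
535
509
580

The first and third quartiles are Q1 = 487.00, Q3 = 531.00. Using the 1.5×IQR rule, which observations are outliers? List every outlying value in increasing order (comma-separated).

352, 603

IQR = Q3 − Q1 = 531.00 − 487.00 = 44.00.
Lower fence = Q1 − 1.5·IQR = 487.00 − 66.00 = 421.00.
Upper fence = Q3 + 1.5·IQR = 531.00 + 66.00 = 597.00.
352 < 421.00 → outlier.
603 > 597.00 → outlier.
All remaining values lie within [421.00, 597.00].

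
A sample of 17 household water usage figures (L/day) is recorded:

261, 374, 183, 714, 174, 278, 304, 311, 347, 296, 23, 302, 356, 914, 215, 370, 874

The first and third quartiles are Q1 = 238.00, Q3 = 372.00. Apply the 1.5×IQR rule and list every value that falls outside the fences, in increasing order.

23, 714, 874, 914

IQR = Q3 − Q1 = 372.00 − 238.00 = 134.00.
Lower fence = Q1 − 1.5·IQR = 238.00 − 201.00 = 37.00.
Upper fence = Q3 + 1.5·IQR = 372.00 + 201.00 = 573.00.
23 < 37.00 → outlier.
714 > 573.00 → outlier.
874 > 573.00 → outlier.
914 > 573.00 → outlier.
All remaining values lie within [37.00, 573.00].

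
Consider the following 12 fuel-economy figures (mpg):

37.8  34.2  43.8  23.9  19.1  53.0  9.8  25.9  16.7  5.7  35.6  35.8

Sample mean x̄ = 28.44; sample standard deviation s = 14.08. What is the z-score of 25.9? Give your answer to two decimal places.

-0.18

z = (25.9 − 28.44) / 14.08 = -0.18.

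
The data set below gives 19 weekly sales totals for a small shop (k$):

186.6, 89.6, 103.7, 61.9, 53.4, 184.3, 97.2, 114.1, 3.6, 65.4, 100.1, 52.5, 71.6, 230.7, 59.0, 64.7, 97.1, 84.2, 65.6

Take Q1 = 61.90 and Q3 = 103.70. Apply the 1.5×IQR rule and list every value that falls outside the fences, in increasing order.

184.3, 186.6, 230.7

IQR = Q3 − Q1 = 103.70 − 61.90 = 41.80.
Lower fence = Q1 − 1.5·IQR = 61.90 − 62.70 = -0.80.
Upper fence = Q3 + 1.5·IQR = 103.70 + 62.70 = 166.40.
184.3 > 166.40 → outlier.
186.6 > 166.40 → outlier.
230.7 > 166.40 → outlier.
All remaining values lie within [-0.80, 166.40].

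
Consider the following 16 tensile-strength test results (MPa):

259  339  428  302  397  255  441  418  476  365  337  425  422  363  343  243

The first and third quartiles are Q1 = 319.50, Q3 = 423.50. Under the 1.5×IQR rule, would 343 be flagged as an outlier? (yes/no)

no

IQR = Q3 − Q1 = 423.50 − 319.50 = 104.00.
Lower fence = Q1 − 1.5·IQR = 319.50 − 156.00 = 163.50.
Upper fence = Q3 + 1.5·IQR = 423.50 + 156.00 = 579.50.
343 lies within [163.50, 579.50].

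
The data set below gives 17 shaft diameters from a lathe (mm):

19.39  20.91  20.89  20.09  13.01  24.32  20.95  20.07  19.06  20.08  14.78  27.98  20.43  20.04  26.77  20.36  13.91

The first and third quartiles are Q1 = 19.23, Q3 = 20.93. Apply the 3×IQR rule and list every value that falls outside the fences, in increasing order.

13.01, 13.91, 26.77, 27.98

IQR = Q3 − Q1 = 20.93 − 19.23 = 1.70.
Lower fence = Q1 − 3·IQR = 19.23 − 5.10 = 14.13.
Upper fence = Q3 + 3·IQR = 20.93 + 5.10 = 26.03.
13.01 < 14.13 → outlier.
13.91 < 14.13 → outlier.
26.77 > 26.03 → outlier.
27.98 > 26.03 → outlier.
All remaining values lie within [14.13, 26.03].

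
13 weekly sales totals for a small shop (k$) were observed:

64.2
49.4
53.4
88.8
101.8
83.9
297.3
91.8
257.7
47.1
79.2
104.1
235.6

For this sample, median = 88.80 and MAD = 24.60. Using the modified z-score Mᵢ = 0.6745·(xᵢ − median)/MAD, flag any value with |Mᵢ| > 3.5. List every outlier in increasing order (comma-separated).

235.6, 257.7, 297.3

|Mᵢ| > 3.5 ⇔ |xᵢ − 88.80| > 3.5·24.60/0.6745 = 127.65.
So outliers lie outside [-38.85, 216.45].
235.6: M = 4.03 → outlier.
257.7: M = 4.63 → outlier.
297.3: M = 5.72 → outlier.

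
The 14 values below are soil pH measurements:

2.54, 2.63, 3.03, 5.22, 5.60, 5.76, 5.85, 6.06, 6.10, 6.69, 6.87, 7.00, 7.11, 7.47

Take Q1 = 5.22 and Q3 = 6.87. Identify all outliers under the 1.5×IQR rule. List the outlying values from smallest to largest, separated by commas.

IQR = Q3 − Q1 = 6.87 − 5.22 = 1.65.
Lower fence = Q1 − 1.5·IQR = 5.22 − 2.475 = 2.745.
Upper fence = Q3 + 1.5·IQR = 6.87 + 2.475 = 9.345.
2.54 < 2.745 → outlier.
2.63 < 2.745 → outlier.
All remaining values lie within [2.745, 9.345].

2.54, 2.63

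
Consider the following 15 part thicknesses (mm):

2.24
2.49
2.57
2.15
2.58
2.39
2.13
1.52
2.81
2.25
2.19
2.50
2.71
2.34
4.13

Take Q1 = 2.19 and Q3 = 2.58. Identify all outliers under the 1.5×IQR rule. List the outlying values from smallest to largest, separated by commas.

IQR = Q3 − Q1 = 2.58 − 2.19 = 0.39.
Lower fence = Q1 − 1.5·IQR = 2.19 − 0.585 = 1.605.
Upper fence = Q3 + 1.5·IQR = 2.58 + 0.585 = 3.165.
1.52 < 1.605 → outlier.
4.13 > 3.165 → outlier.
All remaining values lie within [1.605, 3.165].

1.52, 4.13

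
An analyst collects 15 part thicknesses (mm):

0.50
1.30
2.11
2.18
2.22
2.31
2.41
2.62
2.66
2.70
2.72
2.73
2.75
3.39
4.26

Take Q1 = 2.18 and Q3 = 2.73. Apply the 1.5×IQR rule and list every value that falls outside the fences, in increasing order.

IQR = Q3 − Q1 = 2.73 − 2.18 = 0.55.
Lower fence = Q1 − 1.5·IQR = 2.18 − 0.825 = 1.355.
Upper fence = Q3 + 1.5·IQR = 2.73 + 0.825 = 3.555.
0.50 < 1.355 → outlier.
1.30 < 1.355 → outlier.
4.26 > 3.555 → outlier.
All remaining values lie within [1.355, 3.555].

0.50, 1.30, 4.26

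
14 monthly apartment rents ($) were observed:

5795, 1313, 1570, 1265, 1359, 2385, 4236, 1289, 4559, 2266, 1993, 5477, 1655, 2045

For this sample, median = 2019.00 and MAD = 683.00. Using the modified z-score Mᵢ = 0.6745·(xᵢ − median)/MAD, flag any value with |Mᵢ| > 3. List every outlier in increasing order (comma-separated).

5477, 5795

|Mᵢ| > 3 ⇔ |xᵢ − 2019.00| > 3·683.00/0.6745 = 3037.81.
So outliers lie outside [-1018.81, 5056.81].
5477: M = 3.41 → outlier.
5795: M = 3.73 → outlier.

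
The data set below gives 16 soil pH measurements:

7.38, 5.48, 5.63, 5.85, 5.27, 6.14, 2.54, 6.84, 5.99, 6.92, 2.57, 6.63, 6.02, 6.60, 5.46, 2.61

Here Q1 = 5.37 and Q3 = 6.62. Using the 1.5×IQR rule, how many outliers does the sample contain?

3

IQR = 1.25; fences at 5.37 − 1.875 = 3.495 and 6.62 + 1.875 = 8.495.
Outside the cutoffs: 2.54, 2.57, 2.61.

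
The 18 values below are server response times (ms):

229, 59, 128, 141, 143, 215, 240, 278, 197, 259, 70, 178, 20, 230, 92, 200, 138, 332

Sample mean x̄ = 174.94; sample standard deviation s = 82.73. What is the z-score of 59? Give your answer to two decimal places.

z = (59 − 174.94) / 82.73 = -1.40.

-1.40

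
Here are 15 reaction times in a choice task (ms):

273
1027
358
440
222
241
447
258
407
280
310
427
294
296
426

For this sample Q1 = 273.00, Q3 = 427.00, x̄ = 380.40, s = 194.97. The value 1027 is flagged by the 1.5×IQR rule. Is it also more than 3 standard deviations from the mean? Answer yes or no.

z = (1027 − 380.40) / 194.97 = 3.32.
|z| = 3.32 > 3.

yes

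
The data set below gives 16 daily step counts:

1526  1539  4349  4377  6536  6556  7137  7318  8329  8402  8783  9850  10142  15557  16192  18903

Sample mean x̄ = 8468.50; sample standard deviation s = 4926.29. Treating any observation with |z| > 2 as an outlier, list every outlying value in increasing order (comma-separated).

Cutoffs at x̄ ± 2s: 8468.50 ± 2·4926.29 = [-1384.08, 18321.08].
18903: z = 2.12, |z| > 2 → outlier.
Every other value lies within [-1384.08, 18321.08].

18903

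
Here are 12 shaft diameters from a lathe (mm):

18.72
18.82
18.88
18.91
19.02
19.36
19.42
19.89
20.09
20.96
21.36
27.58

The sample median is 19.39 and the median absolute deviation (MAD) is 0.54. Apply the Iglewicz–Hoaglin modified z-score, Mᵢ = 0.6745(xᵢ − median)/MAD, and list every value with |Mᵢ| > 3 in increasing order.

|Mᵢ| > 3 ⇔ |xᵢ − 19.39| > 3·0.54/0.6745 = 2.40.
So outliers lie outside [16.99, 21.79].
27.58: M = 10.23 → outlier.

27.58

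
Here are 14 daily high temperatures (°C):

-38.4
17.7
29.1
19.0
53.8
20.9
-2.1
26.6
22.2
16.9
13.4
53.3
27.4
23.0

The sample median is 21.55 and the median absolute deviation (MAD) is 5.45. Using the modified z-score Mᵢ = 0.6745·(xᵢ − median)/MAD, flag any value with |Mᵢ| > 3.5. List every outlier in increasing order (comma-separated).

-38.4, 53.3, 53.8

|Mᵢ| > 3.5 ⇔ |xᵢ − 21.55| > 3.5·5.45/0.6745 = 28.28.
So outliers lie outside [-6.73, 49.83].
-38.4: M = -7.42 → outlier.
53.3: M = 3.93 → outlier.
53.8: M = 3.99 → outlier.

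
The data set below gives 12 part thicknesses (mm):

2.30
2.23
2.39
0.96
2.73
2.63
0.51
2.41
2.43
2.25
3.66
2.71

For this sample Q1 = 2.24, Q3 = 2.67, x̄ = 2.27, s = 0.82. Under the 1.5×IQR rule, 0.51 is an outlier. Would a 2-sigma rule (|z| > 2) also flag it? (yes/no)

yes

z = (0.51 − 2.27) / 0.82 = -2.15.
|z| = 2.15 > 2.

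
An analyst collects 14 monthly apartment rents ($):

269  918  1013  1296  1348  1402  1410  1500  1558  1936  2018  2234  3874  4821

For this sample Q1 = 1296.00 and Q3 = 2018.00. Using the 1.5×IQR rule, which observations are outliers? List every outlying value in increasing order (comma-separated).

3874, 4821

IQR = Q3 − Q1 = 2018.00 − 1296.00 = 722.00.
Lower fence = Q1 − 1.5·IQR = 1296.00 − 1083.00 = 213.00.
Upper fence = Q3 + 1.5·IQR = 2018.00 + 1083.00 = 3101.00.
3874 > 3101.00 → outlier.
4821 > 3101.00 → outlier.
All remaining values lie within [213.00, 3101.00].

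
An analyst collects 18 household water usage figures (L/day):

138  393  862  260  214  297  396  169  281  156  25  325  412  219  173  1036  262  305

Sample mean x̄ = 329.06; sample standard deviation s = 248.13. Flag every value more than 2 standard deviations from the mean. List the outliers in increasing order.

Cutoffs at x̄ ± 2s: 329.06 ± 2·248.13 = [-167.20, 825.32].
862: z = 2.15, |z| > 2 → outlier.
1036: z = 2.85, |z| > 2 → outlier.
Every other value lies within [-167.20, 825.32].

862, 1036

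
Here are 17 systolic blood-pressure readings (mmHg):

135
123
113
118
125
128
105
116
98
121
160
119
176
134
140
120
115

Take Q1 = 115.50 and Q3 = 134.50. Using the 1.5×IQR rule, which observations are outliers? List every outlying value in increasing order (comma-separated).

IQR = Q3 − Q1 = 134.50 − 115.50 = 19.00.
Lower fence = Q1 − 1.5·IQR = 115.50 − 28.50 = 87.00.
Upper fence = Q3 + 1.5·IQR = 134.50 + 28.50 = 163.00.
176 > 163.00 → outlier.
All remaining values lie within [87.00, 163.00].

176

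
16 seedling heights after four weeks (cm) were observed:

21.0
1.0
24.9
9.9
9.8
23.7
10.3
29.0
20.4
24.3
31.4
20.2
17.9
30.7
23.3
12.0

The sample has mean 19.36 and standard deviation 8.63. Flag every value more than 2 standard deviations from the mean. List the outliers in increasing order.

1.0

Cutoffs at x̄ ± 2s: 19.36 ± 2·8.63 = [2.10, 36.62].
1.0: z = -2.13, |z| > 2 → outlier.
Every other value lies within [2.10, 36.62].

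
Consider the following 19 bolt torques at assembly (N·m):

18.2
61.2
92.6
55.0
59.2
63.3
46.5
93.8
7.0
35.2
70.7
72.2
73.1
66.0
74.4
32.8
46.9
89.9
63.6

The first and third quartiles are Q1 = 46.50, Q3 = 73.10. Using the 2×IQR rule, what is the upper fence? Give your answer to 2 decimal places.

IQR = Q3 − Q1 = 73.10 − 46.50 = 26.60.
Lower fence = Q1 − 2·IQR = 46.50 − 53.20 = -6.70.
Upper fence = Q3 + 2·IQR = 73.10 + 53.20 = 126.30.

126.30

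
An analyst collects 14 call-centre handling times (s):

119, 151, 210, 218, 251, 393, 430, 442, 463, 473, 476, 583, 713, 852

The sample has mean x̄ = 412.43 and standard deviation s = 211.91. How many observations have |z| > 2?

1

Cutoffs: x̄ ± 2s = [-11.39, 836.25].
Outside the cutoffs: 852.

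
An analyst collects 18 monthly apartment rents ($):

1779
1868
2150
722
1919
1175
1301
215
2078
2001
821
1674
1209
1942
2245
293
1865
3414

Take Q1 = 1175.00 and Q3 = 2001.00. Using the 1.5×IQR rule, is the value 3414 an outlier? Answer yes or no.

yes

IQR = Q3 − Q1 = 2001.00 − 1175.00 = 826.00.
Lower fence = Q1 − 1.5·IQR = 1175.00 − 1239.00 = -64.00.
Upper fence = Q3 + 1.5·IQR = 2001.00 + 1239.00 = 3240.00.
3414 lies above the upper fence.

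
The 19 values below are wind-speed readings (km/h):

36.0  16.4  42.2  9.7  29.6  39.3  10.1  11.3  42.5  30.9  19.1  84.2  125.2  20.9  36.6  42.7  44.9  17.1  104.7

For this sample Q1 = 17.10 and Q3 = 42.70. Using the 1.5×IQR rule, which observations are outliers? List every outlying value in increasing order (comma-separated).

IQR = Q3 − Q1 = 42.70 − 17.10 = 25.60.
Lower fence = Q1 − 1.5·IQR = 17.10 − 38.40 = -21.30.
Upper fence = Q3 + 1.5·IQR = 42.70 + 38.40 = 81.10.
84.2 > 81.10 → outlier.
104.7 > 81.10 → outlier.
125.2 > 81.10 → outlier.
All remaining values lie within [-21.30, 81.10].

84.2, 104.7, 125.2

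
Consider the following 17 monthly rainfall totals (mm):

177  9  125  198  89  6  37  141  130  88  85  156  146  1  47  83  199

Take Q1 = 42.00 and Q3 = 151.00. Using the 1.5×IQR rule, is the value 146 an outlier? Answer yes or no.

no

IQR = Q3 − Q1 = 151.00 − 42.00 = 109.00.
Lower fence = Q1 − 1.5·IQR = 42.00 − 163.50 = -121.50.
Upper fence = Q3 + 1.5·IQR = 151.00 + 163.50 = 314.50.
146 lies within [-121.50, 314.50].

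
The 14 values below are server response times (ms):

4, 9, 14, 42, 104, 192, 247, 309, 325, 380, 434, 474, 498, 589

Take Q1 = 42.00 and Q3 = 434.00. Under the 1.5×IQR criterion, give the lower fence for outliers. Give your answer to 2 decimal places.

IQR = Q3 − Q1 = 434.00 − 42.00 = 392.00.
Lower fence = Q1 − 1.5·IQR = 42.00 − 588.00 = -546.00.
Upper fence = Q3 + 1.5·IQR = 434.00 + 588.00 = 1022.00.

-546.00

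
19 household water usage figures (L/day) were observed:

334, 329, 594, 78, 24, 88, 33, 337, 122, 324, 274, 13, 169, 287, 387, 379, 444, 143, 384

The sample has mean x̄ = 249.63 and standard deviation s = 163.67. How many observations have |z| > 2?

Cutoffs: x̄ ± 2s = [-77.71, 576.97].
Outside the cutoffs: 594.

1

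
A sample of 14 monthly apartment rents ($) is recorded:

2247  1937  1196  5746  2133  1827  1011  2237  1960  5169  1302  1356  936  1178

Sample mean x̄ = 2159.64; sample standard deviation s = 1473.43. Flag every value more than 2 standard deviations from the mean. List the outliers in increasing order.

Cutoffs at x̄ ± 2s: 2159.64 ± 2·1473.43 = [-787.22, 5106.50].
5169: z = 2.04, |z| > 2 → outlier.
5746: z = 2.43, |z| > 2 → outlier.
Every other value lies within [-787.22, 5106.50].

5169, 5746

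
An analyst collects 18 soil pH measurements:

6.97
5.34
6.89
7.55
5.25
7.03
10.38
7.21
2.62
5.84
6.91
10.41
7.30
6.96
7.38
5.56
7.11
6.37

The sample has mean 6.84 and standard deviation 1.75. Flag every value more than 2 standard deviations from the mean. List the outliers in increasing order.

2.62, 10.38, 10.41

Cutoffs at x̄ ± 2s: 6.84 ± 2·1.75 = [3.34, 10.34].
2.62: z = -2.41, |z| > 2 → outlier.
10.38: z = 2.02, |z| > 2 → outlier.
10.41: z = 2.04, |z| > 2 → outlier.
Every other value lies within [3.34, 10.34].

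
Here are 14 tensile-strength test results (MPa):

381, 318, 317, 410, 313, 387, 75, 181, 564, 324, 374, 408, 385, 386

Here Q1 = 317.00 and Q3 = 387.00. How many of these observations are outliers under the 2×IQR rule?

2

IQR = 70.00; fences at 317.00 − 140.00 = 177.00 and 387.00 + 140.00 = 527.00.
Outside the cutoffs: 75, 564.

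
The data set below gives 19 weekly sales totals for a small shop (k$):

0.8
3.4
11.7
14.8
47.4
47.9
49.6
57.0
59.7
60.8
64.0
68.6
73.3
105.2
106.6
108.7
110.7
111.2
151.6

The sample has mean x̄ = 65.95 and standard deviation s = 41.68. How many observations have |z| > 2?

1

Cutoffs: x̄ ± 2s = [-17.41, 149.31].
Outside the cutoffs: 151.6.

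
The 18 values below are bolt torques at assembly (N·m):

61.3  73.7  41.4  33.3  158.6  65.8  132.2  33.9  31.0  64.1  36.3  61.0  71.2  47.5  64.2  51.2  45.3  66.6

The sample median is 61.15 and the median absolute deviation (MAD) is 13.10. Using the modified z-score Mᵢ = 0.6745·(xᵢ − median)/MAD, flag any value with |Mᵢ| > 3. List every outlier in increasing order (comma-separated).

|Mᵢ| > 3 ⇔ |xᵢ − 61.15| > 3·13.10/0.6745 = 58.27.
So outliers lie outside [2.88, 119.42].
132.2: M = 3.66 → outlier.
158.6: M = 5.02 → outlier.

132.2, 158.6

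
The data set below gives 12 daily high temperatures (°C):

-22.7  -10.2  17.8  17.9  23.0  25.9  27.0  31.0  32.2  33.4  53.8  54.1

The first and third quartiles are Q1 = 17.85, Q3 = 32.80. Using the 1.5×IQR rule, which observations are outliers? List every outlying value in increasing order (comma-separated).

IQR = Q3 − Q1 = 32.80 − 17.85 = 14.95.
Lower fence = Q1 − 1.5·IQR = 17.85 − 22.425 = -4.575.
Upper fence = Q3 + 1.5·IQR = 32.80 + 22.425 = 55.225.
-22.7 < -4.575 → outlier.
-10.2 < -4.575 → outlier.
All remaining values lie within [-4.575, 55.225].

-22.7, -10.2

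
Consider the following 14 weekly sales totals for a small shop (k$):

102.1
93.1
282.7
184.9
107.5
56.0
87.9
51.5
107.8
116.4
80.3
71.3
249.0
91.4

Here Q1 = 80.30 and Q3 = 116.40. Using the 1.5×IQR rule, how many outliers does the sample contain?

IQR = 36.10; fences at 80.30 − 54.15 = 26.15 and 116.40 + 54.15 = 170.55.
Outside the cutoffs: 184.9, 249.0, 282.7.

3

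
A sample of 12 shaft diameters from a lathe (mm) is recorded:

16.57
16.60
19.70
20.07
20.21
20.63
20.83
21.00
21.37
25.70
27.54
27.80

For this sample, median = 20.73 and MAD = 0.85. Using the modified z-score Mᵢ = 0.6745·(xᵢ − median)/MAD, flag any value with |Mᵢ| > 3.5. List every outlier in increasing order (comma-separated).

25.70, 27.54, 27.80

|Mᵢ| > 3.5 ⇔ |xᵢ − 20.73| > 3.5·0.85/0.6745 = 4.41.
So outliers lie outside [16.32, 25.14].
25.70: M = 3.94 → outlier.
27.54: M = 5.40 → outlier.
27.80: M = 5.61 → outlier.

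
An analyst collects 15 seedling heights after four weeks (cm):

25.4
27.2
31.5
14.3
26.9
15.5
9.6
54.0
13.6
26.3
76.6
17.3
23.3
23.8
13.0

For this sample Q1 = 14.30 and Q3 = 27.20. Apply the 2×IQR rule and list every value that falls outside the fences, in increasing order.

IQR = Q3 − Q1 = 27.20 − 14.30 = 12.90.
Lower fence = Q1 − 2·IQR = 14.30 − 25.80 = -11.50.
Upper fence = Q3 + 2·IQR = 27.20 + 25.80 = 53.00.
54.0 > 53.00 → outlier.
76.6 > 53.00 → outlier.
All remaining values lie within [-11.50, 53.00].

54.0, 76.6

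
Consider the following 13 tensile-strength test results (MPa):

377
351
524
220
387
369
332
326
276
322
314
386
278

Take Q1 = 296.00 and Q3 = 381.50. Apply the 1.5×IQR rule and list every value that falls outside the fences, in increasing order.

IQR = Q3 − Q1 = 381.50 − 296.00 = 85.50.
Lower fence = Q1 − 1.5·IQR = 296.00 − 128.25 = 167.75.
Upper fence = Q3 + 1.5·IQR = 381.50 + 128.25 = 509.75.
524 > 509.75 → outlier.
All remaining values lie within [167.75, 509.75].

524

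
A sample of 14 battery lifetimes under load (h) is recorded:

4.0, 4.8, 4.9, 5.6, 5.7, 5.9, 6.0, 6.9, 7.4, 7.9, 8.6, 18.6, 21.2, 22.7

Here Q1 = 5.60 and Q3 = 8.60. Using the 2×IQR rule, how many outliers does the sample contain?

IQR = 3.00; fences at 5.60 − 6.00 = -0.40 and 8.60 + 6.00 = 14.60.
Outside the cutoffs: 18.6, 21.2, 22.7.

3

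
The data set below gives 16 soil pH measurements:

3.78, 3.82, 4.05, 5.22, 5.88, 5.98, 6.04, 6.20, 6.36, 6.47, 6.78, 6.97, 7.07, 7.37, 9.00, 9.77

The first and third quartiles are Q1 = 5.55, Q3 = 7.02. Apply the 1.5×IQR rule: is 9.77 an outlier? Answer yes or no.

yes

IQR = Q3 − Q1 = 7.02 − 5.55 = 1.47.
Lower fence = Q1 − 1.5·IQR = 5.55 − 2.205 = 3.345.
Upper fence = Q3 + 1.5·IQR = 7.02 + 2.205 = 9.225.
9.77 lies above the upper fence.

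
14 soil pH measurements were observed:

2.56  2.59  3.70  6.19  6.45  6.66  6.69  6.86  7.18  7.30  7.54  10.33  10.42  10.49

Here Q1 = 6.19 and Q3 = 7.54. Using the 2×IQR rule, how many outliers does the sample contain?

5

IQR = 1.35; fences at 6.19 − 2.70 = 3.49 and 7.54 + 2.70 = 10.24.
Outside the cutoffs: 2.56, 2.59, 10.33, 10.42, 10.49.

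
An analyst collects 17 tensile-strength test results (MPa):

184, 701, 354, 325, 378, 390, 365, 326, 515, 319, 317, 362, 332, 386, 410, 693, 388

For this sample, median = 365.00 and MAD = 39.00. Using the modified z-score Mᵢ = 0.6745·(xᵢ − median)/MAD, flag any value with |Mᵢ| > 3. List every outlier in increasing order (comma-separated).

184, 693, 701

|Mᵢ| > 3 ⇔ |xᵢ − 365.00| > 3·39.00/0.6745 = 173.46.
So outliers lie outside [191.54, 538.46].
184: M = -3.13 → outlier.
693: M = 5.67 → outlier.
701: M = 5.81 → outlier.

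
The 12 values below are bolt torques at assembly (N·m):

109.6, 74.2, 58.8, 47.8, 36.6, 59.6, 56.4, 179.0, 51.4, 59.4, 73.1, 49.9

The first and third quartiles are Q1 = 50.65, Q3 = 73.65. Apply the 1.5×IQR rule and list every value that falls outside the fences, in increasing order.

IQR = Q3 − Q1 = 73.65 − 50.65 = 23.00.
Lower fence = Q1 − 1.5·IQR = 50.65 − 34.50 = 16.15.
Upper fence = Q3 + 1.5·IQR = 73.65 + 34.50 = 108.15.
109.6 > 108.15 → outlier.
179.0 > 108.15 → outlier.
All remaining values lie within [16.15, 108.15].

109.6, 179.0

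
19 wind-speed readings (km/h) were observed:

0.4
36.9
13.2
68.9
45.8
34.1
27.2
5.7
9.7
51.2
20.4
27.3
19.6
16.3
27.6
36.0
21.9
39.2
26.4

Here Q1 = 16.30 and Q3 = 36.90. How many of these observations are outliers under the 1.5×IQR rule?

IQR = 20.60; fences at 16.30 − 30.90 = -14.60 and 36.90 + 30.90 = 67.80.
Outside the cutoffs: 68.9.

1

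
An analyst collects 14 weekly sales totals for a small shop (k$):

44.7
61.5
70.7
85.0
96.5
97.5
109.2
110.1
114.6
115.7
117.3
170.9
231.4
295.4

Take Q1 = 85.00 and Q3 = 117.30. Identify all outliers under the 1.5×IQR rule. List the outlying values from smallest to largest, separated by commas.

IQR = Q3 − Q1 = 117.30 − 85.00 = 32.30.
Lower fence = Q1 − 1.5·IQR = 85.00 − 48.45 = 36.55.
Upper fence = Q3 + 1.5·IQR = 117.30 + 48.45 = 165.75.
170.9 > 165.75 → outlier.
231.4 > 165.75 → outlier.
295.4 > 165.75 → outlier.
All remaining values lie within [36.55, 165.75].

170.9, 231.4, 295.4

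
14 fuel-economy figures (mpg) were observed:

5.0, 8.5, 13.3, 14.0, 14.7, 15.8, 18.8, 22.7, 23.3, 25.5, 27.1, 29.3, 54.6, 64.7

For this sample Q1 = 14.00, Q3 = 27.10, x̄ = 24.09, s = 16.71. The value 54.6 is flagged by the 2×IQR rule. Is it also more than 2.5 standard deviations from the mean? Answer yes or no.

no

z = (54.6 − 24.09) / 16.71 = 1.83.
|z| = 1.83 ≤ 2.5.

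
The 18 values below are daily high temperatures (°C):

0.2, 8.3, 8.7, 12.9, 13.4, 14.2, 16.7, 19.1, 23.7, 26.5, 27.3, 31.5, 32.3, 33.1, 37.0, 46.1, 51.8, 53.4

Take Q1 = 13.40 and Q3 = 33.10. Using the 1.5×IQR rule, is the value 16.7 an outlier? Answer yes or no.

IQR = Q3 − Q1 = 33.10 − 13.40 = 19.70.
Lower fence = Q1 − 1.5·IQR = 13.40 − 29.55 = -16.15.
Upper fence = Q3 + 1.5·IQR = 33.10 + 29.55 = 62.65.
16.7 lies within [-16.15, 62.65].

no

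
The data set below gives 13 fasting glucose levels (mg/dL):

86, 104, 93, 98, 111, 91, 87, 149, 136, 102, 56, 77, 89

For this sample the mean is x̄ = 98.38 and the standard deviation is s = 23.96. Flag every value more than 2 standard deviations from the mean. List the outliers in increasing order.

Cutoffs at x̄ ± 2s: 98.38 ± 2·23.96 = [50.46, 146.30].
149: z = 2.11, |z| > 2 → outlier.
Every other value lies within [50.46, 146.30].

149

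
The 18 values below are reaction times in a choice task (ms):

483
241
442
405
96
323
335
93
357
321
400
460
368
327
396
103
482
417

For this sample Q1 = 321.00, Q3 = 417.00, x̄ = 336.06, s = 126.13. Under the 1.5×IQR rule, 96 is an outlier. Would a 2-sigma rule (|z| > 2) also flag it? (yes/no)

no

z = (96 − 336.06) / 126.13 = -1.90.
|z| = 1.90 ≤ 2.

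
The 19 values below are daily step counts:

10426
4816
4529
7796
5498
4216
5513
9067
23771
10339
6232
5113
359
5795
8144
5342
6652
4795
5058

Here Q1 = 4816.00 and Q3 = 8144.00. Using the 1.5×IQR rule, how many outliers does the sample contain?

IQR = 3328.00; fences at 4816.00 − 4992.00 = -176.00 and 8144.00 + 4992.00 = 13136.00.
Outside the cutoffs: 23771.

1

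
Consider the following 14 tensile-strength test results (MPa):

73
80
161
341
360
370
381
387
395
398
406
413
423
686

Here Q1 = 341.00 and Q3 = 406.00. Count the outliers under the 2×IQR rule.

4

IQR = 65.00; fences at 341.00 − 130.00 = 211.00 and 406.00 + 130.00 = 536.00.
Outside the cutoffs: 73, 80, 161, 686.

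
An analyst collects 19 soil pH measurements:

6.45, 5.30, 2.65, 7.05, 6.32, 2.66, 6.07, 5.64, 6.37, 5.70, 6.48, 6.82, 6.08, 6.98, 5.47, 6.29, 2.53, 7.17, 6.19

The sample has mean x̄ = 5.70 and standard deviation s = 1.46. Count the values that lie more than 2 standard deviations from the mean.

3

Cutoffs: x̄ ± 2s = [2.78, 8.62].
Outside the cutoffs: 2.53, 2.65, 2.66.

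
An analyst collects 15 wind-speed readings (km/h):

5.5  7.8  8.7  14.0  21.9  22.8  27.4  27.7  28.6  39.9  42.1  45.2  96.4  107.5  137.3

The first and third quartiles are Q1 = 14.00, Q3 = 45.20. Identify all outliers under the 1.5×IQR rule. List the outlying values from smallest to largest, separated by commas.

IQR = Q3 − Q1 = 45.20 − 14.00 = 31.20.
Lower fence = Q1 − 1.5·IQR = 14.00 − 46.80 = -32.80.
Upper fence = Q3 + 1.5·IQR = 45.20 + 46.80 = 92.00.
96.4 > 92.00 → outlier.
107.5 > 92.00 → outlier.
137.3 > 92.00 → outlier.
All remaining values lie within [-32.80, 92.00].

96.4, 107.5, 137.3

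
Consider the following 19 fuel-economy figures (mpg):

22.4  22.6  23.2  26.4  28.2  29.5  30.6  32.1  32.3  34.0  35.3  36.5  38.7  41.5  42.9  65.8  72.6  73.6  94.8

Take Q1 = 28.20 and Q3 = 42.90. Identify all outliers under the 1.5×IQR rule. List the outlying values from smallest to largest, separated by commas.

IQR = Q3 − Q1 = 42.90 − 28.20 = 14.70.
Lower fence = Q1 − 1.5·IQR = 28.20 − 22.05 = 6.15.
Upper fence = Q3 + 1.5·IQR = 42.90 + 22.05 = 64.95.
65.8 > 64.95 → outlier.
72.6 > 64.95 → outlier.
73.6 > 64.95 → outlier.
94.8 > 64.95 → outlier.
All remaining values lie within [6.15, 64.95].

65.8, 72.6, 73.6, 94.8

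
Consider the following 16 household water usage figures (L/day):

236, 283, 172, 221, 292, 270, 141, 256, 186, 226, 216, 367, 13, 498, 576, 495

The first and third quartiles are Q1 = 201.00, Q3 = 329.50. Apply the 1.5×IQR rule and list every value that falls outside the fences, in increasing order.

576

IQR = Q3 − Q1 = 329.50 − 201.00 = 128.50.
Lower fence = Q1 − 1.5·IQR = 201.00 − 192.75 = 8.25.
Upper fence = Q3 + 1.5·IQR = 329.50 + 192.75 = 522.25.
576 > 522.25 → outlier.
All remaining values lie within [8.25, 522.25].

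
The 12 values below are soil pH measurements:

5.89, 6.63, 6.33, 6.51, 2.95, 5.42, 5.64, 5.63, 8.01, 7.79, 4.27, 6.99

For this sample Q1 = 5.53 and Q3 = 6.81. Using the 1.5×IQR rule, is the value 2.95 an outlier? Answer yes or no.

yes

IQR = Q3 − Q1 = 6.81 − 5.53 = 1.28.
Lower fence = Q1 − 1.5·IQR = 5.53 − 1.92 = 3.61.
Upper fence = Q3 + 1.5·IQR = 6.81 + 1.92 = 8.73.
2.95 lies below the lower fence.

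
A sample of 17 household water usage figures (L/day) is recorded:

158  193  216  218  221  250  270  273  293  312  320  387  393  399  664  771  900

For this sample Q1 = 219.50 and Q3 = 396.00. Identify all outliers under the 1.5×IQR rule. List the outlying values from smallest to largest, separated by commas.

664, 771, 900

IQR = Q3 − Q1 = 396.00 − 219.50 = 176.50.
Lower fence = Q1 − 1.5·IQR = 219.50 − 264.75 = -45.25.
Upper fence = Q3 + 1.5·IQR = 396.00 + 264.75 = 660.75.
664 > 660.75 → outlier.
771 > 660.75 → outlier.
900 > 660.75 → outlier.
All remaining values lie within [-45.25, 660.75].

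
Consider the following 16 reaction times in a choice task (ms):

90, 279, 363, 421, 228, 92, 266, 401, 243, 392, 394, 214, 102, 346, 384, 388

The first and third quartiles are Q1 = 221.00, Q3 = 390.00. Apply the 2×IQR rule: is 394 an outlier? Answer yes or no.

IQR = Q3 − Q1 = 390.00 − 221.00 = 169.00.
Lower fence = Q1 − 2·IQR = 221.00 − 338.00 = -117.00.
Upper fence = Q3 + 2·IQR = 390.00 + 338.00 = 728.00.
394 lies within [-117.00, 728.00].

no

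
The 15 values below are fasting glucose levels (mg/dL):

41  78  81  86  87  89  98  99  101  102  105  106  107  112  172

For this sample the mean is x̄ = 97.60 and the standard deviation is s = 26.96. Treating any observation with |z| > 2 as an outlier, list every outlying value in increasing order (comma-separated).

Cutoffs at x̄ ± 2s: 97.60 ± 2·26.96 = [43.68, 151.52].
41: z = -2.10, |z| > 2 → outlier.
172: z = 2.76, |z| > 2 → outlier.
Every other value lies within [43.68, 151.52].

41, 172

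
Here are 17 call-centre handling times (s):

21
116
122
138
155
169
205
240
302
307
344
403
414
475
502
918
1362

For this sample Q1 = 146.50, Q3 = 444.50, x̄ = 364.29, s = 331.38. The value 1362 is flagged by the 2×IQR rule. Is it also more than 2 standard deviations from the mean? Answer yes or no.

z = (1362 − 364.29) / 331.38 = 3.01.
|z| = 3.01 > 2.

yes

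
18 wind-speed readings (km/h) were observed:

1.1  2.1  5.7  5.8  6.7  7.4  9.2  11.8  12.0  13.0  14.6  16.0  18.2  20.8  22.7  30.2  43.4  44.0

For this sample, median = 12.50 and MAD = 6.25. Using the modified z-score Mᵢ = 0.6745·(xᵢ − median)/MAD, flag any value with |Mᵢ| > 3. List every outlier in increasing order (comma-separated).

43.4, 44.0

|Mᵢ| > 3 ⇔ |xᵢ − 12.50| > 3·6.25/0.6745 = 27.80.
So outliers lie outside [-15.30, 40.30].
43.4: M = 3.33 → outlier.
44.0: M = 3.40 → outlier.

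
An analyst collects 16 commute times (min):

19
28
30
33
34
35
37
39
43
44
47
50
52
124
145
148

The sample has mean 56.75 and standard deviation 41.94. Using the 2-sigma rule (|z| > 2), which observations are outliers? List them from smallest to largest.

Cutoffs at x̄ ± 2s: 56.75 ± 2·41.94 = [-27.13, 140.63].
145: z = 2.10, |z| > 2 → outlier.
148: z = 2.18, |z| > 2 → outlier.
Every other value lies within [-27.13, 140.63].

145, 148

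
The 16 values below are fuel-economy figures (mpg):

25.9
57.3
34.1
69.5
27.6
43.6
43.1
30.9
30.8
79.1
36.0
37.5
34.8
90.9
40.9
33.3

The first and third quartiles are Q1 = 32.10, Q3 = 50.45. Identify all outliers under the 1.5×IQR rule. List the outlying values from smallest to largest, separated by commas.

79.1, 90.9

IQR = Q3 − Q1 = 50.45 − 32.10 = 18.35.
Lower fence = Q1 − 1.5·IQR = 32.10 − 27.525 = 4.575.
Upper fence = Q3 + 1.5·IQR = 50.45 + 27.525 = 77.975.
79.1 > 77.975 → outlier.
90.9 > 77.975 → outlier.
All remaining values lie within [4.575, 77.975].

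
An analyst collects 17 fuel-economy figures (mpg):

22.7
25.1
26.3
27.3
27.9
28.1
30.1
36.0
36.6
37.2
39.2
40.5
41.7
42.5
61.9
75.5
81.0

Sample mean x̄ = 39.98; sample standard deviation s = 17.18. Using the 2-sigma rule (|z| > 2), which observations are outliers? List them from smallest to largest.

Cutoffs at x̄ ± 2s: 39.98 ± 2·17.18 = [5.62, 74.34].
75.5: z = 2.07, |z| > 2 → outlier.
81.0: z = 2.39, |z| > 2 → outlier.
Every other value lies within [5.62, 74.34].

75.5, 81.0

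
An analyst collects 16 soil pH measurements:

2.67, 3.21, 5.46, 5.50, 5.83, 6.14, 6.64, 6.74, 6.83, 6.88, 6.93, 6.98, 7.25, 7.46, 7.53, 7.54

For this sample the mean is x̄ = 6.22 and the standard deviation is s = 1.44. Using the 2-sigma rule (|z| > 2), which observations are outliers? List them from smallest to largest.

Cutoffs at x̄ ± 2s: 6.22 ± 2·1.44 = [3.34, 9.10].
2.67: z = -2.47, |z| > 2 → outlier.
3.21: z = -2.09, |z| > 2 → outlier.
Every other value lies within [3.34, 9.10].

2.67, 3.21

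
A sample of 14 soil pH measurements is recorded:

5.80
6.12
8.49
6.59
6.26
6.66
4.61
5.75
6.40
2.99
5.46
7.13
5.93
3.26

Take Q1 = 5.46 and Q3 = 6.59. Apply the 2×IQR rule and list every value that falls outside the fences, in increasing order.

IQR = Q3 − Q1 = 6.59 − 5.46 = 1.13.
Lower fence = Q1 − 2·IQR = 5.46 − 2.26 = 3.20.
Upper fence = Q3 + 2·IQR = 6.59 + 2.26 = 8.85.
2.99 < 3.20 → outlier.
All remaining values lie within [3.20, 8.85].

2.99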